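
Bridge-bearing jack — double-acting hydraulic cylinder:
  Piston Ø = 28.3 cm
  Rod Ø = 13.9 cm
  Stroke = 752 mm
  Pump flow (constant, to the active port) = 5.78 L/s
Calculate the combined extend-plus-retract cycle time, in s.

t ≈ 14.4 s

Cap-side area A_cap = π/4 × (28.3 cm)² = 629.0 cm^2
Rod-side annular area A_ann = π/4 × (28.3² − 13.9²) = 477.3 cm^2
t_ext = A_cap·L/Q = 8.184 s
t_ret = A_ann·L/Q = 6.209 s
t_cycle = t_ext + t_ret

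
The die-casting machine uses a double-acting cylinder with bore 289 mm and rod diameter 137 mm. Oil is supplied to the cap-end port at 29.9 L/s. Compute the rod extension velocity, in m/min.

v ≈ 27.3 m/min

Cap-side area A_cap = π/4 × (289 mm)² = 65600 mm^2
v = Q / A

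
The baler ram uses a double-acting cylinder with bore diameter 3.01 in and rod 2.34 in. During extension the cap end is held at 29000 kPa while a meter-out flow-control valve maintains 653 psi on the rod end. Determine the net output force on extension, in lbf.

F ≈ 28100 lbf

Cap-side area A_cap = π/4 × (3.01 in)² = 7.116 in^2
Rod-side annular area A_ann = π/4 × (3.01² − 2.34²) = 2.815 in^2
Net thrust = P_cap·A_cap − P_rod·A_ann = 29930 lbf − 1838 lbf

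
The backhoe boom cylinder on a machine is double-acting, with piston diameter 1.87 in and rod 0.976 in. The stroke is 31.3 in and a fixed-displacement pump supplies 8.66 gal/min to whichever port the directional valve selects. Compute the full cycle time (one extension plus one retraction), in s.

Cap-side area A_cap = π/4 × (1.87 in)² = 2.746 in^2
Rod-side annular area A_ann = π/4 × (1.87² − 0.976²) = 1.998 in^2
t_ext = A_cap·L/Q = 2.578 s
t_ret = A_ann·L/Q = 1.876 s
t_cycle = t_ext + t_ret

t ≈ 4.45 s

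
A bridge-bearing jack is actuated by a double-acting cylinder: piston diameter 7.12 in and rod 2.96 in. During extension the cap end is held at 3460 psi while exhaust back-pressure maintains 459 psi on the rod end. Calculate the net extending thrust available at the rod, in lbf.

F ≈ 1.23e5 lbf

Cap-side area A_cap = π/4 × (7.12 in)² = 39.82 in^2
Rod-side annular area A_ann = π/4 × (7.12² − 2.96²) = 32.93 in^2
Net thrust = P_cap·A_cap − P_rod·A_ann = 1.378e5 lbf − 15120 lbf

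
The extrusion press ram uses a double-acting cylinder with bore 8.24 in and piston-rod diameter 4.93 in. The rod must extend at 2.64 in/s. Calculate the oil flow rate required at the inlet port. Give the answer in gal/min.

Cap-side area A_cap = π/4 × (8.24 in)² = 53.33 in^2
Q = A × v

Q ≈ 36.6 gal/min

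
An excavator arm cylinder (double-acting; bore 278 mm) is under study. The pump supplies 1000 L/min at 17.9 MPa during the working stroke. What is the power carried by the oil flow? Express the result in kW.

Hydraulic power = P × Q

W ≈ 298 kW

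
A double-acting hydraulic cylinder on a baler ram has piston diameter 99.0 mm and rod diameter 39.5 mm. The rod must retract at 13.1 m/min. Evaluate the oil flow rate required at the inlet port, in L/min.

Rod-side annular area A_ann = π/4 × (99.0² − 39.5²) = 6472 mm^2
Q = A × v

Q ≈ 84.8 L/min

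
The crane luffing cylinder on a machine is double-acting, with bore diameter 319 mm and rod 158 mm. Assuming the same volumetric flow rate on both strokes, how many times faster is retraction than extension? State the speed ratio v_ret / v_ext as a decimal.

Cap-side area A_cap = π/4 × (319 mm)² = 79920 mm^2
Rod-side annular area A_ann = π/4 × (319² − 158²) = 60320 mm^2
For equal Q, v ∝ 1/A, so v_ret/v_ext = A_cap/A_ann.

v_ret/v_ext ≈ 1.33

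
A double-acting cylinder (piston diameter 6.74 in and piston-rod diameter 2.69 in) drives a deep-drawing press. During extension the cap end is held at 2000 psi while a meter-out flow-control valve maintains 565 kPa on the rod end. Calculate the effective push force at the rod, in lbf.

F ≈ 68900 lbf

Cap-side area A_cap = π/4 × (6.74 in)² = 35.68 in^2
Rod-side annular area A_ann = π/4 × (6.74² − 2.69²) = 30.00 in^2
Net thrust = P_cap·A_cap − P_rod·A_ann = 71360 lbf − 2458 lbf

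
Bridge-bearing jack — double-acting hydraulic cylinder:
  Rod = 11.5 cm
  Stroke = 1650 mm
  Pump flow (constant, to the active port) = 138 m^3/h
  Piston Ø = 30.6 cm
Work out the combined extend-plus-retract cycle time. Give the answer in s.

t ≈ 5.88 s

Cap-side area A_cap = π/4 × (30.6 cm)² = 735.4 cm^2
Rod-side annular area A_ann = π/4 × (30.6² − 11.5²) = 631.5 cm^2
t_ext = A_cap·L/Q = 3.165 s
t_ret = A_ann·L/Q = 2.718 s
t_cycle = t_ext + t_ret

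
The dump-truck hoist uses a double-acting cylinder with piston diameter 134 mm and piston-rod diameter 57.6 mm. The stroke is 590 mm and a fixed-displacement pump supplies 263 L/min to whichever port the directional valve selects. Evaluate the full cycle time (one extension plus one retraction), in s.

t ≈ 3.45 s

Cap-side area A_cap = π/4 × (134 mm)² = 14100 mm^2
Rod-side annular area A_ann = π/4 × (134² − 57.6²) = 11500 mm^2
t_ext = A_cap·L/Q = 1.898 s
t_ret = A_ann·L/Q = 1.547 s
t_cycle = t_ext + t_ret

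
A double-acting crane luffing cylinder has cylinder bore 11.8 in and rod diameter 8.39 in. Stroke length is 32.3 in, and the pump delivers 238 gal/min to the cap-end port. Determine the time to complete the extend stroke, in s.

Cap-side area A_cap = π/4 × (11.8 in)² = 109.4 in^2
Swept volume V = A × L; t = V / Q = A·L / Q

t ≈ 3.85 s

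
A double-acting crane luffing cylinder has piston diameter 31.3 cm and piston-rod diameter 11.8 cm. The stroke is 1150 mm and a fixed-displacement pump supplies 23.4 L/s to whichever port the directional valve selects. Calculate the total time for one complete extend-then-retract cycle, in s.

Cap-side area A_cap = π/4 × (31.3 cm)² = 769.4 cm^2
Rod-side annular area A_ann = π/4 × (31.3² − 11.8²) = 660.1 cm^2
t_ext = A_cap·L/Q = 3.781 s
t_ret = A_ann·L/Q = 3.244 s
t_cycle = t_ext + t_ret

t ≈ 7.03 s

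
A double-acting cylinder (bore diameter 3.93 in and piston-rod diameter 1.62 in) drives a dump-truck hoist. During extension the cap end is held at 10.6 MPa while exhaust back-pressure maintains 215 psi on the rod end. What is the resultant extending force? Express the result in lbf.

F ≈ 16500 lbf

Cap-side area A_cap = π/4 × (3.93 in)² = 12.13 in^2
Rod-side annular area A_ann = π/4 × (3.93² − 1.62²) = 10.07 in^2
Net thrust = P_cap·A_cap − P_rod·A_ann = 18650 lbf − 2165 lbf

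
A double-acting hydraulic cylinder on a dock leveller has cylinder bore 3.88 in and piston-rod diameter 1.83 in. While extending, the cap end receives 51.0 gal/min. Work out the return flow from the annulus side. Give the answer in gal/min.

Q_out ≈ 39.7 gal/min

Cap-side area A_cap = π/4 × (3.88 in)² = 11.82 in^2
Rod-side annular area A_ann = π/4 × (3.88² − 1.83²) = 9.193 in^2
Piston speed v = Q_in/A_cap; rod-end outflow Q_out = v × A_ann = Q_in × A_ann/A_cap.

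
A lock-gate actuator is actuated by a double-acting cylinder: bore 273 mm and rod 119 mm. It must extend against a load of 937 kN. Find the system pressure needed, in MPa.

Cap-side area A_cap = π/4 × (273 mm)² = 58530 mm^2
P = F / A = 937 kN / A

P ≈ 16.0 MPa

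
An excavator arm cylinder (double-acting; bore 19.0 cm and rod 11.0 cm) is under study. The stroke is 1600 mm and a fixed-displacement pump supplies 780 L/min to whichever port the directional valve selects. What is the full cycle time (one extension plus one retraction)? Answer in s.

Cap-side area A_cap = π/4 × (19.0 cm)² = 283.5 cm^2
Rod-side annular area A_ann = π/4 × (19.0² − 11.0²) = 188.5 cm^2
t_ext = A_cap·L/Q = 3.490 s
t_ret = A_ann·L/Q = 2.320 s
t_cycle = t_ext + t_ret

t ≈ 5.81 s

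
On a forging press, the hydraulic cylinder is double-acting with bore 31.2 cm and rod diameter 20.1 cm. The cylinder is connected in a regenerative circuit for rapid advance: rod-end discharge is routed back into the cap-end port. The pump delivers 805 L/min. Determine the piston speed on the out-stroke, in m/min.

In regeneration the rod-end outflow joins the pump flow into the cap end, so the net volume the pump must supply per unit advance equals the rod cross-section area.
Rod cross-section A_rod = π/4 × (20.1 cm)² = 317.3 cm^2
v = Q_pump / A_rod

v ≈ 25.4 m/min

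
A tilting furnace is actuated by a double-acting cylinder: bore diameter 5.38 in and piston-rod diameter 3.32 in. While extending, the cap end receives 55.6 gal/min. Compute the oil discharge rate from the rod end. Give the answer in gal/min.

Cap-side area A_cap = π/4 × (5.38 in)² = 22.73 in^2
Rod-side annular area A_ann = π/4 × (5.38² − 3.32²) = 14.08 in^2
Piston speed v = Q_in/A_cap; rod-end outflow Q_out = v × A_ann = Q_in × A_ann/A_cap.

Q_out ≈ 34.4 gal/min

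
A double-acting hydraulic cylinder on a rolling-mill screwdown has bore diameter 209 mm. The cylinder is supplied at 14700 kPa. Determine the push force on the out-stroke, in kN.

Cap-side area A_cap = π/4 × (209 mm)² = 34310 mm^2
F = P × A_cap = 14700 kPa × A_cap

F ≈ 504 kN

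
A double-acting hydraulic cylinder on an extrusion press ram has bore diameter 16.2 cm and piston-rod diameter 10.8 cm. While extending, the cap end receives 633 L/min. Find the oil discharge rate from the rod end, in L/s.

Q_out ≈ 5.86 L/s

Cap-side area A_cap = π/4 × (16.2 cm)² = 206.1 cm^2
Rod-side annular area A_ann = π/4 × (16.2² − 10.8²) = 114.5 cm^2
Piston speed v = Q_in/A_cap; rod-end outflow Q_out = v × A_ann = Q_in × A_ann/A_cap.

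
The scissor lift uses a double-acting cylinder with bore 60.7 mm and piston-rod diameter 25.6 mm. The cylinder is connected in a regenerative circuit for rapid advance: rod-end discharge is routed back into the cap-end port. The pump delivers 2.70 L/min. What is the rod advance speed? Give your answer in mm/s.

In regeneration the rod-end outflow joins the pump flow into the cap end, so the net volume the pump must supply per unit advance equals the rod cross-section area.
Rod cross-section A_rod = π/4 × (25.6 mm)² = 514.7 mm^2
v = Q_pump / A_rod

v ≈ 87.4 mm/s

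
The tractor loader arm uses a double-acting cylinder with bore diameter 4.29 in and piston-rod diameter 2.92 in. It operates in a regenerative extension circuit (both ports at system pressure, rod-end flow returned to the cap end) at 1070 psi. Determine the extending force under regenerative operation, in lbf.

F ≈ 7170 lbf

With equal pressure on both faces, forces on the annular region cancel; the net push is pressure × rod cross-section.
Rod cross-section A_rod = π/4 × (2.92 in)² = 6.697 in^2
F = P × A_rod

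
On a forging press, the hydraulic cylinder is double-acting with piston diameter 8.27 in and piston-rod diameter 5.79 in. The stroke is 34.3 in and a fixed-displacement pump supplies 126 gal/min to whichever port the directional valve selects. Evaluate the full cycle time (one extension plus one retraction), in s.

Cap-side area A_cap = π/4 × (8.27 in)² = 53.72 in^2
Rod-side annular area A_ann = π/4 × (8.27² − 5.79²) = 27.39 in^2
t_ext = A_cap·L/Q = 3.798 s
t_ret = A_ann·L/Q = 1.936 s
t_cycle = t_ext + t_ret

t ≈ 5.73 s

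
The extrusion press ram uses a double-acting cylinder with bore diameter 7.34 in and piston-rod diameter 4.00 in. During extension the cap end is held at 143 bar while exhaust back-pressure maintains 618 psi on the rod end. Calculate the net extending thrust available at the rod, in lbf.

Cap-side area A_cap = π/4 × (7.34 in)² = 42.31 in^2
Rod-side annular area A_ann = π/4 × (7.34² − 4.00²) = 29.75 in^2
Net thrust = P_cap·A_cap − P_rod·A_ann = 87760 lbf − 18380 lbf

F ≈ 69400 lbf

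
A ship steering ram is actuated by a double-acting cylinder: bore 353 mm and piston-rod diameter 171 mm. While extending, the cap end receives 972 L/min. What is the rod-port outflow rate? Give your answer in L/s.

Q_out ≈ 12.4 L/s

Cap-side area A_cap = π/4 × (353 mm)² = 97870 mm^2
Rod-side annular area A_ann = π/4 × (353² − 171²) = 74900 mm^2
Piston speed v = Q_in/A_cap; rod-end outflow Q_out = v × A_ann = Q_in × A_ann/A_cap.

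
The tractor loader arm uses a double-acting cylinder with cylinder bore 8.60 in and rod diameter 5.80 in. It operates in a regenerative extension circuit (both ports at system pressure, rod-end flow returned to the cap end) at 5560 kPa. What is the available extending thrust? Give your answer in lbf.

With equal pressure on both faces, forces on the annular region cancel; the net push is pressure × rod cross-section.
Rod cross-section A_rod = π/4 × (5.80 in)² = 26.42 in^2
F = P × A_rod

F ≈ 21300 lbf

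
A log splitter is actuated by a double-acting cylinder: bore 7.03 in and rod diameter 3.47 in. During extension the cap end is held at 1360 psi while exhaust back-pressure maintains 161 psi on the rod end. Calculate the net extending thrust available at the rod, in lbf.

Cap-side area A_cap = π/4 × (7.03 in)² = 38.82 in^2
Rod-side annular area A_ann = π/4 × (7.03² − 3.47²) = 29.36 in^2
Net thrust = P_cap·A_cap − P_rod·A_ann = 52790 lbf − 4727 lbf

F ≈ 48100 lbf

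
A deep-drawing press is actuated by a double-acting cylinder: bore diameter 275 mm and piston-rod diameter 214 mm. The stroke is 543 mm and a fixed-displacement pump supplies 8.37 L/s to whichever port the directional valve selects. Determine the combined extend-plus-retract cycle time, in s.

Cap-side area A_cap = π/4 × (275 mm)² = 59400 mm^2
Rod-side annular area A_ann = π/4 × (275² − 214²) = 23430 mm^2
t_ext = A_cap·L/Q = 3.853 s
t_ret = A_ann·L/Q = 1.520 s
t_cycle = t_ext + t_ret

t ≈ 5.37 s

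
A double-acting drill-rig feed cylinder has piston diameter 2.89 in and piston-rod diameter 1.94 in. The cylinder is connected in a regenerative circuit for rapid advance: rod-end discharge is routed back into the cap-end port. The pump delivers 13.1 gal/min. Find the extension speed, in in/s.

In regeneration the rod-end outflow joins the pump flow into the cap end, so the net volume the pump must supply per unit advance equals the rod cross-section area.
Rod cross-section A_rod = π/4 × (1.94 in)² = 2.956 in^2
v = Q_pump / A_rod

v ≈ 17.1 in/s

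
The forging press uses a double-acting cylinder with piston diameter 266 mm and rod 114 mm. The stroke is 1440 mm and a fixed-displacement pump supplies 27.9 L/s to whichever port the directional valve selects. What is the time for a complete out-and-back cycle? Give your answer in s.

t ≈ 5.21 s

Cap-side area A_cap = π/4 × (266 mm)² = 55570 mm^2
Rod-side annular area A_ann = π/4 × (266² − 114²) = 45360 mm^2
t_ext = A_cap·L/Q = 2.868 s
t_ret = A_ann·L/Q = 2.341 s
t_cycle = t_ext + t_ret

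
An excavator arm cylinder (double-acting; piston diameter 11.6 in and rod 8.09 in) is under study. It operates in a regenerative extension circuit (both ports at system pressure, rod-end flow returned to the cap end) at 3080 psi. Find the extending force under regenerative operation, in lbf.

With equal pressure on both faces, forces on the annular region cancel; the net push is pressure × rod cross-section.
Rod cross-section A_rod = π/4 × (8.09 in)² = 51.40 in^2
F = P × A_rod

F ≈ 1.58e5 lbf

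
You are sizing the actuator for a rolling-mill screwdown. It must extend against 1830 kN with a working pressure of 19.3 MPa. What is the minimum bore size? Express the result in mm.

Extension force acts on the full piston face: F = P × (π/4)D².
D = √(4F / (πP)) = √(4 × 1830 kN / (π × 19.3 MPa))

D ≈ 347 mm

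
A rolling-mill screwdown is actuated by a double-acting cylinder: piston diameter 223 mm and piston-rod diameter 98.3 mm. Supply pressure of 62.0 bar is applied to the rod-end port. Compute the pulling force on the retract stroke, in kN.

F ≈ 195 kN

Rod-side annular area A_ann = π/4 × (223² − 98.3²) = 31470 mm^2
On retraction the pressure acts on the annular area (bore minus rod).
F = P × A_ann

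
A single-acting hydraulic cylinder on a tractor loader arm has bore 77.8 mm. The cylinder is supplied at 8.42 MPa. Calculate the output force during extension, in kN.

F ≈ 40.0 kN

Cap-side area A_cap = π/4 × (77.8 mm)² = 4754 mm^2
F = P × A_cap = 8.42 MPa × A_cap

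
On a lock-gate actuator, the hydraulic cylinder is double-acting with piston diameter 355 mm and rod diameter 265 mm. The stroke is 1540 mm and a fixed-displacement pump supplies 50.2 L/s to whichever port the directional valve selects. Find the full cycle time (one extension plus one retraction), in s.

Cap-side area A_cap = π/4 × (355 mm)² = 98980 mm^2
Rod-side annular area A_ann = π/4 × (355² − 265²) = 43830 mm^2
t_ext = A_cap·L/Q = 3.036 s
t_ret = A_ann·L/Q = 1.344 s
t_cycle = t_ext + t_ret

t ≈ 4.38 s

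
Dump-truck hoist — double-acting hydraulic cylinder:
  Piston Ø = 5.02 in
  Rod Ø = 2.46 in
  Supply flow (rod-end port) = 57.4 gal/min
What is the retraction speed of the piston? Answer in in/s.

Rod-side annular area A_ann = π/4 × (5.02² − 2.46²) = 15.04 in^2
Flow into the rod-end port fills the annular volume.
v = Q / A

v ≈ 14.7 in/s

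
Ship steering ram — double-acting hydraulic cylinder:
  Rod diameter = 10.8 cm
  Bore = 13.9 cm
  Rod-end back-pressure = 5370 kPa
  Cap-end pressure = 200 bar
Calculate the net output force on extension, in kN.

F ≈ 271 kN

Cap-side area A_cap = π/4 × (13.9 cm)² = 151.7 cm^2
Rod-side annular area A_ann = π/4 × (13.9² − 10.8²) = 60.14 cm^2
Net thrust = P_cap·A_cap − P_rod·A_ann = 303.5 kN − 32.29 kN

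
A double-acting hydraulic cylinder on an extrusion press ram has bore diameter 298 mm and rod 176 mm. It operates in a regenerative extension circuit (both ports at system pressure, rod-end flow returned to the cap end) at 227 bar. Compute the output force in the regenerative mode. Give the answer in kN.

With equal pressure on both faces, forces on the annular region cancel; the net push is pressure × rod cross-section.
Rod cross-section A_rod = π/4 × (176 mm)² = 24330 mm^2
F = P × A_rod

F ≈ 552 kN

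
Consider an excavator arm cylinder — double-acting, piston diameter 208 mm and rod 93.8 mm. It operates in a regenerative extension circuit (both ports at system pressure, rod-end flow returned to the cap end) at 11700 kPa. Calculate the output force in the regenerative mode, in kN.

F ≈ 80.9 kN

With equal pressure on both faces, forces on the annular region cancel; the net push is pressure × rod cross-section.
Rod cross-section A_rod = π/4 × (93.8 mm)² = 6910 mm^2
F = P × A_rod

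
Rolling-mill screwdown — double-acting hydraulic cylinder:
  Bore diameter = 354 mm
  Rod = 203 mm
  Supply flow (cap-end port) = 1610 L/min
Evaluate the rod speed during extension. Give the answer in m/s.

Cap-side area A_cap = π/4 × (354 mm)² = 98420 mm^2
v = Q / A

v ≈ 0.273 m/s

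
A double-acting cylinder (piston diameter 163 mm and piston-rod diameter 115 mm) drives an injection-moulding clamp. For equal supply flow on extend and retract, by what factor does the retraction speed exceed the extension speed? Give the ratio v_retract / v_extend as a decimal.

Cap-side area A_cap = π/4 × (163 mm)² = 20870 mm^2
Rod-side annular area A_ann = π/4 × (163² − 115²) = 10480 mm^2
For equal Q, v ∝ 1/A, so v_ret/v_ext = A_cap/A_ann.

v_ret/v_ext ≈ 1.99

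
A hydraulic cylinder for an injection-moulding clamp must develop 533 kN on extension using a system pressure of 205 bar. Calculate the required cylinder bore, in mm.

Extension force acts on the full piston face: F = P × (π/4)D².
D = √(4F / (πP)) = √(4 × 533 kN / (π × 205 bar))

D ≈ 182 mm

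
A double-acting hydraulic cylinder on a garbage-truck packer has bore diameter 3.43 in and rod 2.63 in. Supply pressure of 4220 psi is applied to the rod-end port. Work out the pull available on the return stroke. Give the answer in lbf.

F ≈ 16100 lbf

Rod-side annular area A_ann = π/4 × (3.43² − 2.63²) = 3.808 in^2
On retraction the pressure acts on the annular area (bore minus rod).
F = P × A_ann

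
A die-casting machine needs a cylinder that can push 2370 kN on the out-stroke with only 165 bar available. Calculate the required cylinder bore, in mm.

D ≈ 428 mm

Extension force acts on the full piston face: F = P × (π/4)D².
D = √(4F / (πP)) = √(4 × 2370 kN / (π × 165 bar))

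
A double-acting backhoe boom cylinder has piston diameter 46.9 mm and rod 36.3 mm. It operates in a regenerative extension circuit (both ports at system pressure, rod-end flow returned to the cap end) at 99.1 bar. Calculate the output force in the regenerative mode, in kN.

F ≈ 10.3 kN

With equal pressure on both faces, forces on the annular region cancel; the net push is pressure × rod cross-section.
Rod cross-section A_rod = π/4 × (36.3 mm)² = 1035 mm^2
F = P × A_rod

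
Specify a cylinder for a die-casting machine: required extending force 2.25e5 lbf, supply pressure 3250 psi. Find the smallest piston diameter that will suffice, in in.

Extension force acts on the full piston face: F = P × (π/4)D².
D = √(4F / (πP)) = √(4 × 2.25e5 lbf / (π × 3250 psi))

D ≈ 9.39 in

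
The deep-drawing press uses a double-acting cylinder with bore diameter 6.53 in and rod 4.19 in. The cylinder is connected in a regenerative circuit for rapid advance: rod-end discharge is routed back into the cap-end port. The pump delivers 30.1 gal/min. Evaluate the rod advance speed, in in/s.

v ≈ 8.40 in/s

In regeneration the rod-end outflow joins the pump flow into the cap end, so the net volume the pump must supply per unit advance equals the rod cross-section area.
Rod cross-section A_rod = π/4 × (4.19 in)² = 13.79 in^2
v = Q_pump / A_rod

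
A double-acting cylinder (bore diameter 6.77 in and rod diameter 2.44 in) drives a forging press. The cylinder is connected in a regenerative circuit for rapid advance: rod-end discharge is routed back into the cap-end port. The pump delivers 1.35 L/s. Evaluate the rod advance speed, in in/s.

v ≈ 17.6 in/s

In regeneration the rod-end outflow joins the pump flow into the cap end, so the net volume the pump must supply per unit advance equals the rod cross-section area.
Rod cross-section A_rod = π/4 × (2.44 in)² = 4.676 in^2
v = Q_pump / A_rod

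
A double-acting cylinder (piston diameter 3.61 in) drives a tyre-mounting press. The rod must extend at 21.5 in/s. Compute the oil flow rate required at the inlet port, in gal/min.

Q ≈ 57.2 gal/min

Cap-side area A_cap = π/4 × (3.61 in)² = 10.24 in^2
Q = A × v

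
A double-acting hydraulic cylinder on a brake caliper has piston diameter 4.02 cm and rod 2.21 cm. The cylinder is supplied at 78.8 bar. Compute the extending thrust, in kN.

F ≈ 10.0 kN

Cap-side area A_cap = π/4 × (4.02 cm)² = 12.69 cm^2
F = P × A_cap = 78.8 bar × A_cap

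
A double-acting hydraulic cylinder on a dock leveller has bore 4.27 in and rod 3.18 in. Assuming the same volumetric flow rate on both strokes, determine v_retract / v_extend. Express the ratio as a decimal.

v_ret/v_ext ≈ 2.25

Cap-side area A_cap = π/4 × (4.27 in)² = 14.32 in^2
Rod-side annular area A_ann = π/4 × (4.27² − 3.18²) = 6.378 in^2
For equal Q, v ∝ 1/A, so v_ret/v_ext = A_cap/A_ann.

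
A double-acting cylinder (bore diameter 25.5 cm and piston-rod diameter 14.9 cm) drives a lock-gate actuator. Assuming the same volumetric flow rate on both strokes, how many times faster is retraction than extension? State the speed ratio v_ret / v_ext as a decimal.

Cap-side area A_cap = π/4 × (25.5 cm)² = 510.7 cm^2
Rod-side annular area A_ann = π/4 × (25.5² − 14.9²) = 336.3 cm^2
For equal Q, v ∝ 1/A, so v_ret/v_ext = A_cap/A_ann.

v_ret/v_ext ≈ 1.52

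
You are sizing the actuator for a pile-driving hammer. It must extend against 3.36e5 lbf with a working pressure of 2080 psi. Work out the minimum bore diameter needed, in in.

D ≈ 14.3 in

Extension force acts on the full piston face: F = P × (π/4)D².
D = √(4F / (πP)) = √(4 × 3.36e5 lbf / (π × 2080 psi))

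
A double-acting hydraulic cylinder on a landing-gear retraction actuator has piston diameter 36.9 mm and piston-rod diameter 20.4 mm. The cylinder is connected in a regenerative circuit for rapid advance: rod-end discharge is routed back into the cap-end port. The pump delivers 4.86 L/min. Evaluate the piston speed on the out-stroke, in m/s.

v ≈ 0.248 m/s

In regeneration the rod-end outflow joins the pump flow into the cap end, so the net volume the pump must supply per unit advance equals the rod cross-section area.
Rod cross-section A_rod = π/4 × (20.4 mm)² = 326.9 mm^2
v = Q_pump / A_rod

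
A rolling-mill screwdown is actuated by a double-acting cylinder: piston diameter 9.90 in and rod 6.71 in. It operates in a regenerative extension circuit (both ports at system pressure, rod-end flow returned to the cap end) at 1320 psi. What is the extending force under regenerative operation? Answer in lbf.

With equal pressure on both faces, forces on the annular region cancel; the net push is pressure × rod cross-section.
Rod cross-section A_rod = π/4 × (6.71 in)² = 35.36 in^2
F = P × A_rod

F ≈ 46700 lbf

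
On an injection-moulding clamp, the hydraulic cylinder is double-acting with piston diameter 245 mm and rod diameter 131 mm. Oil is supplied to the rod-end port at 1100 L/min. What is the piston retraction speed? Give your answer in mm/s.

Rod-side annular area A_ann = π/4 × (245² − 131²) = 33670 mm^2
Flow into the rod-end port fills the annular volume.
v = Q / A

v ≈ 545 mm/s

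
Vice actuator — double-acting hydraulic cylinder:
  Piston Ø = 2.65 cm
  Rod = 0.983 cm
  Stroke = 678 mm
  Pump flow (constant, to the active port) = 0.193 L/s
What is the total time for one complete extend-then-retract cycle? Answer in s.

Cap-side area A_cap = π/4 × (2.65 cm)² = 5.515 cm^2
Rod-side annular area A_ann = π/4 × (2.65² − 0.983²) = 4.757 cm^2
t_ext = A_cap·L/Q = 1.938 s
t_ret = A_ann·L/Q = 1.671 s
t_cycle = t_ext + t_ret

t ≈ 3.61 s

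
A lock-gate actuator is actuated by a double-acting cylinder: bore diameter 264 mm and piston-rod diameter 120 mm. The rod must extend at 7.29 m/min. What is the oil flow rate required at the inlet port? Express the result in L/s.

Cap-side area A_cap = π/4 × (264 mm)² = 54740 mm^2
Q = A × v

Q ≈ 6.65 L/s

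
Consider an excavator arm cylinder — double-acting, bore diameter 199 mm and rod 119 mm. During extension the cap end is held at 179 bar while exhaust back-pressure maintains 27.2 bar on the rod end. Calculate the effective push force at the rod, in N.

F ≈ 5.02e5 N

Cap-side area A_cap = π/4 × (199 mm)² = 31100 mm^2
Rod-side annular area A_ann = π/4 × (199² − 119²) = 19980 mm^2
Net thrust = P_cap·A_cap − P_rod·A_ann = 5.567e5 N − 54350 N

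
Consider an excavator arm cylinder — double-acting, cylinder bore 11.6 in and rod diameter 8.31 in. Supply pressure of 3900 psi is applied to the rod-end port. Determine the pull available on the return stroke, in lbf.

F ≈ 2.01e5 lbf

Rod-side annular area A_ann = π/4 × (11.6² − 8.31²) = 51.45 in^2
On retraction the pressure acts on the annular area (bore minus rod).
F = P × A_ann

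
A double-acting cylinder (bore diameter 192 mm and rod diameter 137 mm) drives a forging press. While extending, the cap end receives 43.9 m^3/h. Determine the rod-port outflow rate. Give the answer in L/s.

Q_out ≈ 5.99 L/s

Cap-side area A_cap = π/4 × (192 mm)² = 28950 mm^2
Rod-side annular area A_ann = π/4 × (192² − 137²) = 14210 mm^2
Piston speed v = Q_in/A_cap; rod-end outflow Q_out = v × A_ann = Q_in × A_ann/A_cap.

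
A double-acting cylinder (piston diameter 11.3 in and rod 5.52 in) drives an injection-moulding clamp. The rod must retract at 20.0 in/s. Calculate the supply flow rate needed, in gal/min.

Q ≈ 397 gal/min

Rod-side annular area A_ann = π/4 × (11.3² − 5.52²) = 76.36 in^2
Q = A × v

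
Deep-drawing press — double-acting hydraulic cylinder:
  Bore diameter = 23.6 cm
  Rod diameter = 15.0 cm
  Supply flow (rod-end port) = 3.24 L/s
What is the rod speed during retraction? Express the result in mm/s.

Rod-side annular area A_ann = π/4 × (23.6² − 15.0²) = 260.7 cm^2
Flow into the rod-end port fills the annular volume.
v = Q / A

v ≈ 124 mm/s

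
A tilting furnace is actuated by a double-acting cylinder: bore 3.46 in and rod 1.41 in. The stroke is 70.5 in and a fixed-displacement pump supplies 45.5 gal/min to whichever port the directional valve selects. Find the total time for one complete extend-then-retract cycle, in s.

Cap-side area A_cap = π/4 × (3.46 in)² = 9.402 in^2
Rod-side annular area A_ann = π/4 × (3.46² − 1.41²) = 7.841 in^2
t_ext = A_cap·L/Q = 3.784 s
t_ret = A_ann·L/Q = 3.156 s
t_cycle = t_ext + t_ret

t ≈ 6.94 s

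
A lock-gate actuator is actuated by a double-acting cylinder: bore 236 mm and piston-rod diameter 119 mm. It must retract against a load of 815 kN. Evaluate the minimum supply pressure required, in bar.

P ≈ 250 bar

Rod-side annular area A_ann = π/4 × (236² − 119²) = 32620 mm^2
Retraction: pressure acts on the annular area.
P = F / A = 815 kN / A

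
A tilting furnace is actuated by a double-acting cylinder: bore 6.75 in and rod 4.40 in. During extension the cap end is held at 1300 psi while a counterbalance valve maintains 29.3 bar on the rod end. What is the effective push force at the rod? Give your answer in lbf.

Cap-side area A_cap = π/4 × (6.75 in)² = 35.78 in^2
Rod-side annular area A_ann = π/4 × (6.75² − 4.40²) = 20.58 in^2
Net thrust = P_cap·A_cap − P_rod·A_ann = 46520 lbf − 8745 lbf

F ≈ 37800 lbf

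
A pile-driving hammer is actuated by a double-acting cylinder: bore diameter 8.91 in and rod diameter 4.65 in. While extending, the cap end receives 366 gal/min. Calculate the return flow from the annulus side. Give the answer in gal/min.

Q_out ≈ 266 gal/min

Cap-side area A_cap = π/4 × (8.91 in)² = 62.35 in^2
Rod-side annular area A_ann = π/4 × (8.91² − 4.65²) = 45.37 in^2
Piston speed v = Q_in/A_cap; rod-end outflow Q_out = v × A_ann = Q_in × A_ann/A_cap.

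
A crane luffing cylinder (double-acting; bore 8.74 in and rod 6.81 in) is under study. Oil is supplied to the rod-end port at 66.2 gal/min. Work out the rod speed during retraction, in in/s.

Rod-side annular area A_ann = π/4 × (8.74² − 6.81²) = 23.57 in^2
Flow into the rod-end port fills the annular volume.
v = Q / A

v ≈ 10.8 in/s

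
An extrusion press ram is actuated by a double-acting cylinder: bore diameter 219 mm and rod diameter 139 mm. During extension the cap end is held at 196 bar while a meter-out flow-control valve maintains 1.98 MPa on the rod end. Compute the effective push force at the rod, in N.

Cap-side area A_cap = π/4 × (219 mm)² = 37670 mm^2
Rod-side annular area A_ann = π/4 × (219² − 139²) = 22490 mm^2
Net thrust = P_cap·A_cap − P_rod·A_ann = 7.383e5 N − 44540 N

F ≈ 6.94e5 N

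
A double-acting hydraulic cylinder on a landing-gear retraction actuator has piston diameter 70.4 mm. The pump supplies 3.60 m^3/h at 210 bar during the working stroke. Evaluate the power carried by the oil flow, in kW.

W ≈ 21.0 kW

Hydraulic power = P × Q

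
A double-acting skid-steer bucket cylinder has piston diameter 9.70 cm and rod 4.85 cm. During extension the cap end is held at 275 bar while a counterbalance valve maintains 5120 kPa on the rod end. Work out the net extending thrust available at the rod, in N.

F ≈ 1.75e5 N

Cap-side area A_cap = π/4 × (9.70 cm)² = 73.90 cm^2
Rod-side annular area A_ann = π/4 × (9.70² − 4.85²) = 55.42 cm^2
Net thrust = P_cap·A_cap − P_rod·A_ann = 2.032e5 N − 28380 N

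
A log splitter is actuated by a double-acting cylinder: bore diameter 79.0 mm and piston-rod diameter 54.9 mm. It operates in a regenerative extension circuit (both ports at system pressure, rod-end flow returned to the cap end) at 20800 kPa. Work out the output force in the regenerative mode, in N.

With equal pressure on both faces, forces on the annular region cancel; the net push is pressure × rod cross-section.
Rod cross-section A_rod = π/4 × (54.9 mm)² = 2367 mm^2
F = P × A_rod

F ≈ 49200 N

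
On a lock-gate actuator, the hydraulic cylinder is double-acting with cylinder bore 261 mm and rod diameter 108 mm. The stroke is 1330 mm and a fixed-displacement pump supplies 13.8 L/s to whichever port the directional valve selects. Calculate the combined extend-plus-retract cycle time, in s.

Cap-side area A_cap = π/4 × (261 mm)² = 53500 mm^2
Rod-side annular area A_ann = π/4 × (261² − 108²) = 44340 mm^2
t_ext = A_cap·L/Q = 5.156 s
t_ret = A_ann·L/Q = 4.273 s
t_cycle = t_ext + t_ret

t ≈ 9.43 s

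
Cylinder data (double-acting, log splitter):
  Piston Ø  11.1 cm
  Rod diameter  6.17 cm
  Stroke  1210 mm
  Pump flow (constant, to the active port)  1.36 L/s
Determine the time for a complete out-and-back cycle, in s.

t ≈ 14.6 s

Cap-side area A_cap = π/4 × (11.1 cm)² = 96.77 cm^2
Rod-side annular area A_ann = π/4 × (11.1² − 6.17²) = 66.87 cm^2
t_ext = A_cap·L/Q = 8.610 s
t_ret = A_ann·L/Q = 5.949 s
t_cycle = t_ext + t_ret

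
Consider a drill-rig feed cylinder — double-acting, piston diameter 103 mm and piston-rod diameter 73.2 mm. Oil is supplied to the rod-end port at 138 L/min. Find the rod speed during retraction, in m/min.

Rod-side annular area A_ann = π/4 × (103² − 73.2²) = 4124 mm^2
Flow into the rod-end port fills the annular volume.
v = Q / A

v ≈ 33.5 m/min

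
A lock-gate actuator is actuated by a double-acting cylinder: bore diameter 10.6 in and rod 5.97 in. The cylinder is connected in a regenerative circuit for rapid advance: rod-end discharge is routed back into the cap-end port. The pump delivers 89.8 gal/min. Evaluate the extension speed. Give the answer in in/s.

In regeneration the rod-end outflow joins the pump flow into the cap end, so the net volume the pump must supply per unit advance equals the rod cross-section area.
Rod cross-section A_rod = π/4 × (5.97 in)² = 27.99 in^2
v = Q_pump / A_rod

v ≈ 12.4 in/s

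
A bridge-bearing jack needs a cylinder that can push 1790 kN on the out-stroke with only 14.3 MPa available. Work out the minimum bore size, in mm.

D ≈ 399 mm

Extension force acts on the full piston face: F = P × (π/4)D².
D = √(4F / (πP)) = √(4 × 1790 kN / (π × 14.3 MPa))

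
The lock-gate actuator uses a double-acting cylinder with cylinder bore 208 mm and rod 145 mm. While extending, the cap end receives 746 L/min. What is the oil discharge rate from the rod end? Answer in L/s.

Q_out ≈ 6.39 L/s

Cap-side area A_cap = π/4 × (208 mm)² = 33980 mm^2
Rod-side annular area A_ann = π/4 × (208² − 145²) = 17470 mm^2
Piston speed v = Q_in/A_cap; rod-end outflow Q_out = v × A_ann = Q_in × A_ann/A_cap.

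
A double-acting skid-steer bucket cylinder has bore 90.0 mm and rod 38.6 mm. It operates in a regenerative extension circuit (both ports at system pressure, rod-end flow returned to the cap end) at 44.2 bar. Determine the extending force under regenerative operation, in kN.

With equal pressure on both faces, forces on the annular region cancel; the net push is pressure × rod cross-section.
Rod cross-section A_rod = π/4 × (38.6 mm)² = 1170 mm^2
F = P × A_rod

F ≈ 5.17 kN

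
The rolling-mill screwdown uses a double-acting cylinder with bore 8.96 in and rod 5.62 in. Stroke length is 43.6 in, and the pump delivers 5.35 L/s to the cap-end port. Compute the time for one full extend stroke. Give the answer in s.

Cap-side area A_cap = π/4 × (8.96 in)² = 63.05 in^2
Swept volume V = A × L; t = V / Q = A·L / Q

t ≈ 8.42 s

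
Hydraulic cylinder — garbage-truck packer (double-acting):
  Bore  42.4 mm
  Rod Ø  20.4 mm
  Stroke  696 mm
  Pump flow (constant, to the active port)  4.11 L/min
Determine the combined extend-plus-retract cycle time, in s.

Cap-side area A_cap = π/4 × (42.4 mm)² = 1412 mm^2
Rod-side annular area A_ann = π/4 × (42.4² − 20.4²) = 1085 mm^2
t_ext = A_cap·L/Q = 14.35 s
t_ret = A_ann·L/Q = 11.03 s
t_cycle = t_ext + t_ret

t ≈ 25.4 s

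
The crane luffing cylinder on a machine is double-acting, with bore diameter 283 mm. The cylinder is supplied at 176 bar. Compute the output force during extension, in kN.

F ≈ 1110 kN

Cap-side area A_cap = π/4 × (283 mm)² = 62900 mm^2
F = P × A_cap = 176 bar × A_cap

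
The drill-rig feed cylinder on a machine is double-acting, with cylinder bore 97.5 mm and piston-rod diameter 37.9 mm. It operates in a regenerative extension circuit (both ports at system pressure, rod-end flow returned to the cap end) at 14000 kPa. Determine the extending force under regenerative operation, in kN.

With equal pressure on both faces, forces on the annular region cancel; the net push is pressure × rod cross-section.
Rod cross-section A_rod = π/4 × (37.9 mm)² = 1128 mm^2
F = P × A_rod

F ≈ 15.8 kN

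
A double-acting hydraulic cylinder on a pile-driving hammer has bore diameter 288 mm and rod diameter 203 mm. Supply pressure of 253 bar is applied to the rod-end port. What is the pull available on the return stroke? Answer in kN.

F ≈ 829 kN

Rod-side annular area A_ann = π/4 × (288² − 203²) = 32780 mm^2
On retraction the pressure acts on the annular area (bore minus rod).
F = P × A_ann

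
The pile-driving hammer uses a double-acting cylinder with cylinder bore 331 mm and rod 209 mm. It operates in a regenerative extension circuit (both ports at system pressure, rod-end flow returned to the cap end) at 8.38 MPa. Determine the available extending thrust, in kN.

F ≈ 287 kN

With equal pressure on both faces, forces on the annular region cancel; the net push is pressure × rod cross-section.
Rod cross-section A_rod = π/4 × (209 mm)² = 34310 mm^2
F = P × A_rod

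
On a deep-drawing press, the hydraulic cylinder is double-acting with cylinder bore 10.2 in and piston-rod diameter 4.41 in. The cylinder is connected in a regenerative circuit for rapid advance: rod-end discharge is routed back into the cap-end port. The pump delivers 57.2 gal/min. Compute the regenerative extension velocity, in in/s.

In regeneration the rod-end outflow joins the pump flow into the cap end, so the net volume the pump must supply per unit advance equals the rod cross-section area.
Rod cross-section A_rod = π/4 × (4.41 in)² = 15.27 in^2
v = Q_pump / A_rod

v ≈ 14.4 in/s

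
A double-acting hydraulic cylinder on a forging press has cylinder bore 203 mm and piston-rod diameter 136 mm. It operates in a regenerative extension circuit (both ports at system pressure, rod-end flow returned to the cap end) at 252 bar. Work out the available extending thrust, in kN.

With equal pressure on both faces, forces on the annular region cancel; the net push is pressure × rod cross-section.
Rod cross-section A_rod = π/4 × (136 mm)² = 14530 mm^2
F = P × A_rod

F ≈ 366 kN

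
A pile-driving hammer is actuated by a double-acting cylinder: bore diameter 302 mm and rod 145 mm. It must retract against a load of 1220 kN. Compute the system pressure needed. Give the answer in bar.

P ≈ 221 bar

Rod-side annular area A_ann = π/4 × (302² − 145²) = 55120 mm^2
Retraction: pressure acts on the annular area.
P = F / A = 1220 kN / A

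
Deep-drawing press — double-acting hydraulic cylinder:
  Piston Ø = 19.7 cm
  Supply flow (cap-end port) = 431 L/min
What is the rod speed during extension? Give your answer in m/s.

v ≈ 0.236 m/s

Cap-side area A_cap = π/4 × (19.7 cm)² = 304.8 cm^2
v = Q / A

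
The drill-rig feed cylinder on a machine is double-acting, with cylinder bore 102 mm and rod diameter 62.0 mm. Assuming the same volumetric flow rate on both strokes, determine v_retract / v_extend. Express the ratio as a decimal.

Cap-side area A_cap = π/4 × (102 mm)² = 8171 mm^2
Rod-side annular area A_ann = π/4 × (102² − 62.0²) = 5152 mm^2
For equal Q, v ∝ 1/A, so v_ret/v_ext = A_cap/A_ann.

v_ret/v_ext ≈ 1.59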